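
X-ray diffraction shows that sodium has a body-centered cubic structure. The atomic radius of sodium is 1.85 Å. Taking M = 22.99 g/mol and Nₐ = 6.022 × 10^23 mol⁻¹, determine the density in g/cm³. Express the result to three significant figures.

In a BCC lattice, atoms touch along the body diagonal, so √3·a = 4r, giving a = 4.272 Å = 4.272 × 10^-8 cm.
With Z = 2, ρ = Z·M/(N_A·a³) = 2 × 22.99 / (6.022 × 10²³ × 7.799 × 10^-23) = 0.9791 g/cm³.

0.979 g/cm³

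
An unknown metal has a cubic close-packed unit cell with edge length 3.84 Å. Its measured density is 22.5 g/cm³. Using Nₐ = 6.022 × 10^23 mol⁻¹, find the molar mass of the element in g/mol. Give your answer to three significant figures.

An FCC cell has Z = 4 atoms; a = 3.840 × 10^-8 cm.
M = ρ·N_A·a³/Z = 22.5 × 6.022 × 10²³ × 5.662 × 10^-23 / 4 = 192 g/mol.

192 g/mol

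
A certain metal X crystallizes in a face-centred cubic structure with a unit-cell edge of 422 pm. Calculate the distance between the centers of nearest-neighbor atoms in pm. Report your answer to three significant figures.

In an FCC structure, atoms touch along the face diagonal, so √2·a = 4r; the nearest-neighbor distance equals 2r = 0.7071·a.
d = 0.7071 × 422 = 298 pm.

298 pm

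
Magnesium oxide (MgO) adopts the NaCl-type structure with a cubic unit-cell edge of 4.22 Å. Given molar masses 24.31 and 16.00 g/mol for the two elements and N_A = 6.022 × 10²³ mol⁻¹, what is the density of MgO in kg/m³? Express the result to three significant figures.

The NaCl-type structure contains Z = 4 formula units per cell; M(MgO) = 24.31 + 16.00 = 40.31 g/mol.
a³ = (4.220 × 10^-8 cm)³ = 7.515 × 10^-23 cm³.
ρ = 4 × 40.31 / (6.022 × 10²³ × 7.515 × 10^-23) = 3.563 g/cm³ = 3560 kg/m³.

3560 kg/m³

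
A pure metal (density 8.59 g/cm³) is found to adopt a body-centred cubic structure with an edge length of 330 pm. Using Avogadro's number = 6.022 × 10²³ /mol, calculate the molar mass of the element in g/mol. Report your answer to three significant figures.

A BCC cell has Z = 2 atoms; a = 3.300 × 10^-8 cm.
M = ρ·N_A·a³/Z = 8.59 × 6.022 × 10²³ × 3.594 × 10^-23 / 2 = 92.9 g/mol.

92.9 g/mol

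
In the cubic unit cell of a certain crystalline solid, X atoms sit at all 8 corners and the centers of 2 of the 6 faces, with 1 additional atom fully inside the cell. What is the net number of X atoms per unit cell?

3

Corner atoms are shared by 8 cells (1/8 each), face atoms by 2 (1/2 each), interior atoms are unshared.
Net atoms = 8 × 1/8 + 2 × 1/2 + 1 = 1 + 1 + 1 = 3.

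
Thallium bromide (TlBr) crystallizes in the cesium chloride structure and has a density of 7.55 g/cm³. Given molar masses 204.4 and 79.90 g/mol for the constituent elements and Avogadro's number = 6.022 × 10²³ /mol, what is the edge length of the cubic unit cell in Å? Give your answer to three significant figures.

M(TlBr) = 284.3 g/mol; Z = 1 formula unit per cell.
a³ = Z·M/(N_A·ρ) = 1 × 284.3 / (6.022 × 10²³ × 7.55) = 6.253 × 10^-23 cm³, so a = 3.969 × 10^-8 cm = 3.97 Å.

3.97 Å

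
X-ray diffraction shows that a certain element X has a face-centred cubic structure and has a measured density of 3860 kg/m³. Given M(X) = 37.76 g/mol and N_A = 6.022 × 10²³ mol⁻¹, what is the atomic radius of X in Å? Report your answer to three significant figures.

For an FCC cell (Z = 4), a³ = Z·M/(N_A·ρ) = 4 × 37.76 / (6.022 × 10²³ × 3.860) = 6.498 × 10^-23 cm³, so a = 4.020 × 10^-8 cm = 4.020 Å.
Atoms touch along the face diagonal, so √2·a = 4r, so r = 0.3536 × a = 1.42 Å.

1.42 Å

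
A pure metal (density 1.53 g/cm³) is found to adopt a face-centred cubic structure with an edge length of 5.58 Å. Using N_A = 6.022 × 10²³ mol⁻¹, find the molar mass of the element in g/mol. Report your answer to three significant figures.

40.0 g/mol

An FCC cell has Z = 4 atoms; a = 5.580 × 10^-8 cm.
M = ρ·N_A·a³/Z = 1.53 × 6.022 × 10²³ × 1.737 × 10^-22 / 4 = 40.0 g/mol.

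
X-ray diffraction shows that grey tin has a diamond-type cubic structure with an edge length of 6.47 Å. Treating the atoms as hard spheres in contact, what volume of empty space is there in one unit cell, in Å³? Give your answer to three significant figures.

In a diamond cubic lattice nearest neighbors lie along the body diagonal with √3·a = 8r, so r = 0.2165a = 1.401 Å.
V_cell = a³ = 270.8 Å³; V_atoms = 8 × (4/3)πr³ = 92.11 Å³.
Empty space = 270.8 − 92.11 = 179 Å³.

179 Å³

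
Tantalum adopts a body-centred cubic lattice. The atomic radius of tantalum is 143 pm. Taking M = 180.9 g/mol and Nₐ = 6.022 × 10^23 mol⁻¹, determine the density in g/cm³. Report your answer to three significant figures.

In a BCC lattice, atoms touch along the body diagonal, so √3·a = 4r, giving a = 330.2 pm = 3.302 × 10^-8 cm.
With Z = 2, ρ = Z·M/(N_A·a³) = 2 × 180.9 / (6.022 × 10²³ × 3.602 × 10^-23) = 16.68 g/cm³.

16.7 g/cm³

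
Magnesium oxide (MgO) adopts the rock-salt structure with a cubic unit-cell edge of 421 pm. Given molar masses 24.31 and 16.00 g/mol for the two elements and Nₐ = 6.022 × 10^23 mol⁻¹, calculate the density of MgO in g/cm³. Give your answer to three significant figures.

3.59 g/cm³

The rock-salt structure contains Z = 4 formula units per cell; M(MgO) = 24.31 + 16.00 = 40.31 g/mol.
a³ = (4.210 × 10^-8 cm)³ = 7.462 × 10^-23 cm³.
ρ = 4 × 40.31 / (6.022 × 10²³ × 7.462 × 10^-23) = 3.588 g/cm³.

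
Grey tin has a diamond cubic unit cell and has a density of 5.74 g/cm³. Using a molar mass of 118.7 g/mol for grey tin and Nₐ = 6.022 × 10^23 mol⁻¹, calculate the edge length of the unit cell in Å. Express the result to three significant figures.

With Z = 8 atoms per diamond cubic cell, a³ = Z·M/(N_A·ρ) = 8 × 118.7 / (6.022 × 10²³ × 5.740 g/cm³) = 2.747 × 10^-22 cm³.
a = (2.747 × 10^-22)^(1/3) = 6.501 × 10^-8 cm = 6.50 Å.

6.50 Å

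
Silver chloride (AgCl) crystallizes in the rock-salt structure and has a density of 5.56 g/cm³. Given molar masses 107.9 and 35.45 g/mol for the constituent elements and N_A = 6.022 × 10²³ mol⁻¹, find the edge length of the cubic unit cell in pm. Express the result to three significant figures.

555 pm

M(AgCl) = 143.35 g/mol; Z = 4 formula units per cell.
a³ = Z·M/(N_A·ρ) = 4 × 143.35 / (6.022 × 10²³ × 5.56) = 1.713 × 10^-22 cm³, so a = 5.553 × 10^-8 cm = 555 pm.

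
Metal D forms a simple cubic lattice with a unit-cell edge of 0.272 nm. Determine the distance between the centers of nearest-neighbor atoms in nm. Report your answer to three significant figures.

In a simple cubic structure, atoms touch along the cell edge, so a = 2r; the nearest-neighbor distance equals 2r = 1.000·a.
d = 1.000 × 0.272 = 0.272 nm.

0.272 nm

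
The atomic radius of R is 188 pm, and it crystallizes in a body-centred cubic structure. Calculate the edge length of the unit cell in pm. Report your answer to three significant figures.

434 pm

In a BCC lattice, atoms touch along the body diagonal, so √3·a = 4r.
a = 4r/√3 = 4 × 188 / 1.7321 = 434 pm.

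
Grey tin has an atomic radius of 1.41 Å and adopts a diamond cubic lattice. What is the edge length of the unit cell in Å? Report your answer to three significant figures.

6.51 Å

In a diamond cubic lattice, nearest neighbors lie along the body diagonal with √3·a = 8r.
a = 8r/√3 = 8 × 1.41 / 1.7321 = 6.51 Å.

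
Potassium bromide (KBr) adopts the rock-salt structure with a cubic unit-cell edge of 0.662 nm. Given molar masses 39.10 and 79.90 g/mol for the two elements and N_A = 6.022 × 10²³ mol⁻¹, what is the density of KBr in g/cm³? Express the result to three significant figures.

The rock-salt structure contains Z = 4 formula units per cell; M(KBr) = 39.10 + 79.90 = 119.0 g/mol.
a³ = (6.620 × 10^-8 cm)³ = 2.901 × 10^-22 cm³.
ρ = 4 × 119.0 / (6.022 × 10²³ × 2.901 × 10^-22) = 2.725 g/cm³.

2.72 g/cm³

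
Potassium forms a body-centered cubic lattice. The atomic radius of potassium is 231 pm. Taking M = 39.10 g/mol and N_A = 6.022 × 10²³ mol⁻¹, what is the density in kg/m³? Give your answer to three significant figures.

855 kg/m³

In a BCC lattice, atoms touch along the body diagonal, so √3·a = 4r, giving a = 533.5 pm = 5.335 × 10^-8 cm.
With Z = 2, ρ = Z·M/(N_A·a³) = 2 × 39.10 / (6.022 × 10²³ × 1.518 × 10^-22) = 0.8553 g/cm³ = 855 kg/m³.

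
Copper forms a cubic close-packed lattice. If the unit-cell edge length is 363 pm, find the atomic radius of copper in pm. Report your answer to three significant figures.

128 pm

In an FCC lattice, atoms touch along the face diagonal, so √2·a = 4r.
r = √2·a/4 = 1.4142 × 363 / 4 = 128 pm.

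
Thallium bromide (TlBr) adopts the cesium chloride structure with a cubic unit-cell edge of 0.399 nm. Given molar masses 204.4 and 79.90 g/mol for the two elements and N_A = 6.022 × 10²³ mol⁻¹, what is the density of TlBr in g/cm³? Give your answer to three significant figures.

7.43 g/cm³

The cesium chloride structure contains Z = 1 formula unit per cell; M(TlBr) = 204.4 + 79.90 = 284.3 g/mol.
a³ = (3.990 × 10^-8 cm)³ = 6.352 × 10^-23 cm³.
ρ = 1 × 284.3 / (6.022 × 10²³ × 6.352 × 10^-23) = 7.432 g/cm³.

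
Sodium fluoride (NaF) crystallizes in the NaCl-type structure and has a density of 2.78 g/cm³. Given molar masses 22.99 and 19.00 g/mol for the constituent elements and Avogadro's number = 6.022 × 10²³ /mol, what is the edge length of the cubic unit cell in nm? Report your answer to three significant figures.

M(NaF) = 41.99 g/mol; Z = 4 formula units per cell.
a³ = Z·M/(N_A·ρ) = 4 × 41.99 / (6.022 × 10²³ × 2.78) = 1.003 × 10^-22 cm³, so a = 4.647 × 10^-8 cm = 0.465 nm.

0.465 nm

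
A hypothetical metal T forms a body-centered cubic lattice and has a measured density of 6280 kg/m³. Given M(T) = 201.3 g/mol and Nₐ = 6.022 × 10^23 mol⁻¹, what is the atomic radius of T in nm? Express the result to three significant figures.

0.205 nm

For a BCC cell (Z = 2), a³ = Z·M/(N_A·ρ) = 2 × 201.3 / (6.022 × 10²³ × 6.280) = 1.065 × 10^-22 cm³, so a = 4.739 × 10^-8 cm = 0.4739 nm.
Atoms touch along the body diagonal, so √3·a = 4r, so r = 0.4330 × a = 0.205 nm.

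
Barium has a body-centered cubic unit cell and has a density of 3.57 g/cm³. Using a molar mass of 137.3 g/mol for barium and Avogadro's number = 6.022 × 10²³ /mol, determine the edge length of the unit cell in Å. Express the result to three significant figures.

With Z = 2 atoms per BCC cell, a³ = Z·M/(N_A·ρ) = 2 × 137.3 / (6.022 × 10²³ × 3.570 g/cm³) = 1.277 × 10^-22 cm³.
a = (1.277 × 10^-22)^(1/3) = 5.036 × 10^-8 cm = 5.04 Å.

5.04 Å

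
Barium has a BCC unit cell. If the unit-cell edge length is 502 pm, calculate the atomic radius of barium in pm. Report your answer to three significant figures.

In a BCC lattice, atoms touch along the body diagonal, so √3·a = 4r.
r = √3·a/4 = 1.7321 × 502 / 4 = 217 pm.

217 pm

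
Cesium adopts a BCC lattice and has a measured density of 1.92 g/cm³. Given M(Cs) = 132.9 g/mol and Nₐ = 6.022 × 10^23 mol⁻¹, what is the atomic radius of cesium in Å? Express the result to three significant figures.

2.65 Å

For a BCC cell (Z = 2), a³ = Z·M/(N_A·ρ) = 2 × 132.9 / (6.022 × 10²³ × 1.920) = 2.299 × 10^-22 cm³, so a = 6.126 × 10^-8 cm = 6.126 Å.
Atoms touch along the body diagonal, so √3·a = 4r, so r = 0.4330 × a = 2.65 Å.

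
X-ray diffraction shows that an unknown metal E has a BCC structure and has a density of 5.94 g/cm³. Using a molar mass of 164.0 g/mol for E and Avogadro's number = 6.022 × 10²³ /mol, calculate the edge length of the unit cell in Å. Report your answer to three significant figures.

4.51 Å

With Z = 2 atoms per BCC cell, a³ = Z·M/(N_A·ρ) = 2 × 164.0 / (6.022 × 10²³ × 5.940 g/cm³) = 9.170 × 10^-23 cm³.
a = (9.170 × 10^-23)^(1/3) = 4.509 × 10^-8 cm = 4.51 Å.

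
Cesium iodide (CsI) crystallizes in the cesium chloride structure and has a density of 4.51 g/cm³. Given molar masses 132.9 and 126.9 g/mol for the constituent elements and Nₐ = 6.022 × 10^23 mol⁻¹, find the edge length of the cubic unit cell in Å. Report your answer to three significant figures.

M(CsI) = 259.8 g/mol; Z = 1 formula unit per cell.
a³ = Z·M/(N_A·ρ) = 1 × 259.8 / (6.022 × 10²³ × 4.51) = 9.566 × 10^-23 cm³, so a = 4.573 × 10^-8 cm = 4.57 Å.

4.57 Å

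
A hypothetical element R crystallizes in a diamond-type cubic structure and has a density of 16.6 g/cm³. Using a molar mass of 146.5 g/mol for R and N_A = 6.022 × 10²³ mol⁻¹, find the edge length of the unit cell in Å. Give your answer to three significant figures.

4.89 Å

With Z = 8 atoms per diamond cubic cell, a³ = Z·M/(N_A·ρ) = 8 × 146.5 / (6.022 × 10²³ × 16.60 g/cm³) = 1.172 × 10^-22 cm³.
a = (1.172 × 10^-22)^(1/3) = 4.894 × 10^-8 cm = 4.89 Å.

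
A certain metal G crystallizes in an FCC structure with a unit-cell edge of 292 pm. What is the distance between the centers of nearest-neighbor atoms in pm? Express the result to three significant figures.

In an FCC structure, atoms touch along the face diagonal, so √2·a = 4r; the nearest-neighbor distance equals 2r = 0.7071·a.
d = 0.7071 × 292 = 206 pm.

206 pm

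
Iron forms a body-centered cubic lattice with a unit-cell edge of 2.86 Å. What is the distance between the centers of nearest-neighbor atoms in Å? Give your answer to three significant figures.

In a BCC structure, atoms touch along the body diagonal, so √3·a = 4r; the nearest-neighbor distance equals 2r = 0.8660·a.
d = 0.8660 × 2.86 = 2.48 Å.

2.48 Å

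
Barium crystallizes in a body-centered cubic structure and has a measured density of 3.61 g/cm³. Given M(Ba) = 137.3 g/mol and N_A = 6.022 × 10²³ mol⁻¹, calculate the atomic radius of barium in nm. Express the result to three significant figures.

0.217 nm

For a BCC cell (Z = 2), a³ = Z·M/(N_A·ρ) = 2 × 137.3 / (6.022 × 10²³ × 3.610) = 1.263 × 10^-22 cm³, so a = 5.017 × 10^-8 cm = 0.5017 nm.
Atoms touch along the body diagonal, so √3·a = 4r, so r = 0.4330 × a = 0.217 nm.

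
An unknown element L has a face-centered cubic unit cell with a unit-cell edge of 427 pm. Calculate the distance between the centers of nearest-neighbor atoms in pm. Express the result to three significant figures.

302 pm

In an FCC structure, atoms touch along the face diagonal, so √2·a = 4r; the nearest-neighbor distance equals 2r = 0.7071·a.
d = 0.7071 × 427 = 302 pm.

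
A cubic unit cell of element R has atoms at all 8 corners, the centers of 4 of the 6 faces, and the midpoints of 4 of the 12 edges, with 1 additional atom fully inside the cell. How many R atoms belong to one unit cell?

Corner atoms are shared by 8 cells (1/8 each), face atoms by 2 (1/2 each), edge atoms by 4 (1/4 each), interior atoms are unshared.
Net atoms = 8 × 1/8 + 4 × 1/2 + 4 × 1/4 + 1 = 1 + 2 + 1 + 1 = 5.

5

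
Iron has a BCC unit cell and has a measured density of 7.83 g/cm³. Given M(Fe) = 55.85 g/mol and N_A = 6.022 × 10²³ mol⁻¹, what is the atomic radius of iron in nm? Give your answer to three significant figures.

For a BCC cell (Z = 2), a³ = Z·M/(N_A·ρ) = 2 × 55.85 / (6.022 × 10²³ × 7.830) = 2.369 × 10^-23 cm³, so a = 2.872 × 10^-8 cm = 0.2872 nm.
Atoms touch along the body diagonal, so √3·a = 4r, so r = 0.4330 × a = 0.124 nm.

0.124 nm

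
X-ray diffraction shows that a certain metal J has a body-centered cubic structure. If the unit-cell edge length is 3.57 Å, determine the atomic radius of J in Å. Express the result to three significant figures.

1.55 Å

In a BCC lattice, atoms touch along the body diagonal, so √3·a = 4r.
r = √3·a/4 = 1.7321 × 3.57 / 4 = 1.55 Å.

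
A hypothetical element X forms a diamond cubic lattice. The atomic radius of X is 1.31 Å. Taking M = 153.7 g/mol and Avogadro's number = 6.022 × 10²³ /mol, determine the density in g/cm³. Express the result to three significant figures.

In a diamond cubic lattice, nearest neighbors lie along the body diagonal with √3·a = 8r, giving a = 6.051 Å = 6.051 × 10^-8 cm.
With Z = 8, ρ = Z·M/(N_A·a³) = 8 × 153.7 / (6.022 × 10²³ × 2.215 × 10^-22) = 9.218 g/cm³.

9.22 g/cm³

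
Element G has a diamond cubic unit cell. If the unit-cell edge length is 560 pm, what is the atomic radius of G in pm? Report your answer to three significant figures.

121 pm

In a diamond cubic lattice, nearest neighbors lie along the body diagonal with √3·a = 8r.
r = √3·a/8 = 1.7321 × 560 / 8 = 121 pm.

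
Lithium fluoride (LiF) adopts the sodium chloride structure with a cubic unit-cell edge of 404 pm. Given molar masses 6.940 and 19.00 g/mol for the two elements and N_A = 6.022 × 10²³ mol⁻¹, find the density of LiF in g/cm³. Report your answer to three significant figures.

2.61 g/cm³

The sodium chloride structure contains Z = 4 formula units per cell; M(LiF) = 6.940 + 19.00 = 25.94 g/mol.
a³ = (4.040 × 10^-8 cm)³ = 6.594 × 10^-23 cm³.
ρ = 4 × 25.94 / (6.022 × 10²³ × 6.594 × 10^-23) = 2.613 g/cm³.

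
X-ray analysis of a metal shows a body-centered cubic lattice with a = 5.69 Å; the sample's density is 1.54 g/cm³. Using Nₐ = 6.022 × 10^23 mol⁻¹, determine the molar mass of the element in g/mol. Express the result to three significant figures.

A BCC cell has Z = 2 atoms; a = 5.690 × 10^-8 cm.
M = ρ·N_A·a³/Z = 1.54 × 6.022 × 10²³ × 1.842 × 10^-22 / 2 = 85.4 g/mol.

85.4 g/mol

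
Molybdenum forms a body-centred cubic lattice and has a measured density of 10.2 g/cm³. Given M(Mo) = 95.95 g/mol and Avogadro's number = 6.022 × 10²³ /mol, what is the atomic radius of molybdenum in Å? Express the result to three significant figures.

1.36 Å

For a BCC cell (Z = 2), a³ = Z·M/(N_A·ρ) = 2 × 95.95 / (6.022 × 10²³ × 10.20) = 3.124 × 10^-23 cm³, so a = 3.150 × 10^-8 cm = 3.150 Å.
Atoms touch along the body diagonal, so √3·a = 4r, so r = 0.4330 × a = 1.36 Å.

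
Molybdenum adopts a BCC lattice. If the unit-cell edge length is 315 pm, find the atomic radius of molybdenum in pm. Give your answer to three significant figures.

In a BCC lattice, atoms touch along the body diagonal, so √3·a = 4r.
r = √3·a/4 = 1.7321 × 315 / 4 = 136 pm.

136 pm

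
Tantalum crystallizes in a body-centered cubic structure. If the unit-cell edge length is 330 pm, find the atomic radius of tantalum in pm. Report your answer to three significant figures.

143 pm

In a BCC lattice, atoms touch along the body diagonal, so √3·a = 4r.
r = √3·a/4 = 1.7321 × 330 / 4 = 143 pm.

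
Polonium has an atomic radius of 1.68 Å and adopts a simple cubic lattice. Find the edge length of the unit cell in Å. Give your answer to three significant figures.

3.36 Å

In a simple cubic lattice, atoms touch along the cell edge, so a = 2r.
a = 2r = 2 × 1.68 = 3.36 Å.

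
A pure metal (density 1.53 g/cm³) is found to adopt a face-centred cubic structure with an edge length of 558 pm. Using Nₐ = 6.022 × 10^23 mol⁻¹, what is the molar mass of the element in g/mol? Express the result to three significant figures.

An FCC cell has Z = 4 atoms; a = 5.580 × 10^-8 cm.
M = ρ·N_A·a³/Z = 1.53 × 6.022 × 10²³ × 1.737 × 10^-22 / 4 = 40.0 g/mol.

40.0 g/mol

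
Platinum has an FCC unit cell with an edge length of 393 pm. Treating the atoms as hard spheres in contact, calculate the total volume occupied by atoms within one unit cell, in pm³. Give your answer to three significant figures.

In an FCC lattice atoms touch along the face diagonal, so √2·a = 4r, so r = 0.3536a = 138.9 pm.
V_atoms = Z × (4/3)πr³ = 4 × (4/3)π × (138.9)³ = 4.49 × 10^7 pm³.

4.49 × 10^7 pm³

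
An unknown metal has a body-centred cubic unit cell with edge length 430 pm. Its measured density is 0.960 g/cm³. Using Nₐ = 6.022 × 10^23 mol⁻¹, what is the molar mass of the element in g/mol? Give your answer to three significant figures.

23.0 g/mol

A BCC cell has Z = 2 atoms; a = 4.300 × 10^-8 cm.
M = ρ·N_A·a³/Z = 0.960 × 6.022 × 10²³ × 7.951 × 10^-23 / 2 = 23.0 g/mol.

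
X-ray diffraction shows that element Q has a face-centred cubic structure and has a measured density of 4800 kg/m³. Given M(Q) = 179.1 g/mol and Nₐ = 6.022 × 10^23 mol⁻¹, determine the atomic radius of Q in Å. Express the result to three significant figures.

For an FCC cell (Z = 4), a³ = Z·M/(N_A·ρ) = 4 × 179.1 / (6.022 × 10²³ × 4.800) = 2.478 × 10^-22 cm³, so a = 6.281 × 10^-8 cm = 6.281 Å.
Atoms touch along the face diagonal, so √2·a = 4r, so r = 0.3536 × a = 2.22 Å.

2.22 Å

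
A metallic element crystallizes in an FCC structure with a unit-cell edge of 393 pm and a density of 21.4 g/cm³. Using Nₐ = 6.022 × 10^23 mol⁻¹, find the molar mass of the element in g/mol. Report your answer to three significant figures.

196 g/mol

An FCC cell has Z = 4 atoms; a = 3.930 × 10^-8 cm.
M = ρ·N_A·a³/Z = 21.4 × 6.022 × 10²³ × 6.070 × 10^-23 / 4 = 196 g/mol.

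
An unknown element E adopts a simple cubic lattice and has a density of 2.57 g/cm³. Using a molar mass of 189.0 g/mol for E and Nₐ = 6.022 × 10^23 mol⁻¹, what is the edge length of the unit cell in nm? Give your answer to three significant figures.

With Z = 1 atom per simple cubic cell, a³ = Z·M/(N_A·ρ) = 1 × 189.0 / (6.022 × 10²³ × 2.570 g/cm³) = 1.221 × 10^-22 cm³.
a = (1.221 × 10^-22)^(1/3) = 4.961 × 10^-8 cm = 0.496 nm.

0.496 nm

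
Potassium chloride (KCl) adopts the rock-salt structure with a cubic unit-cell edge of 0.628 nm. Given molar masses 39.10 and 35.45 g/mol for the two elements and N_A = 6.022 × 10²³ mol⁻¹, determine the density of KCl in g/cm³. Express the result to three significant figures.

The rock-salt structure contains Z = 4 formula units per cell; M(KCl) = 39.10 + 35.45 = 74.55 g/mol.
a³ = (6.280 × 10^-8 cm)³ = 2.477 × 10^-22 cm³.
ρ = 4 × 74.55 / (6.022 × 10²³ × 2.477 × 10^-22) = 1.999 g/cm³.

2.00 g/cm³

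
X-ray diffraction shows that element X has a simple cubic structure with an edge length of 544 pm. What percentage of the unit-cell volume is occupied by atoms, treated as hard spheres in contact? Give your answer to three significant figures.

52.4%

In a simple cubic lattice atoms touch along the cell edge, so a = 2r, so r = 0.5000a = 272.0 pm.
Packing fraction = Z·(4/3)πr³ / a³ = 1 × (4/3)π × (272.0)³ / (544)³ = 0.5236 = 52.4%.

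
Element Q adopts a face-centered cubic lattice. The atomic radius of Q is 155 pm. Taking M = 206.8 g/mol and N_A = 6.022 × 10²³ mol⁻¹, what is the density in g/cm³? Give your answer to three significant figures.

16.3 g/cm³

In an FCC lattice, atoms touch along the face diagonal, so √2·a = 4r, giving a = 438.4 pm = 4.384 × 10^-8 cm.
With Z = 4, ρ = Z·M/(N_A·a³) = 4 × 206.8 / (6.022 × 10²³ × 8.426 × 10^-23) = 16.30 g/cm³.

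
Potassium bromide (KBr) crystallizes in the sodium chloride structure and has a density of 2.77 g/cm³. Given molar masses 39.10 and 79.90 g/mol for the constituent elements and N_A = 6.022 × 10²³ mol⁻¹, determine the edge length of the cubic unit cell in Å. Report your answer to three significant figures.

6.58 Å

M(KBr) = 119.0 g/mol; Z = 4 formula units per cell.
a³ = Z·M/(N_A·ρ) = 4 × 119.0 / (6.022 × 10²³ × 2.77) = 2.854 × 10^-22 cm³, so a = 6.584 × 10^-8 cm = 6.58 Å.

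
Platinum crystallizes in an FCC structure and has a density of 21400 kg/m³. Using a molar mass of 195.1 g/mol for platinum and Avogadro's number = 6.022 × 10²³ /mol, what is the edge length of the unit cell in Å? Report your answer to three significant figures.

With Z = 4 atoms per FCC cell, a³ = Z·M/(N_A·ρ) = 4 × 195.1 / (6.022 × 10²³ × 21.40 g/cm³) = 6.056 × 10^-23 cm³.
a = (6.056 × 10^-23)^(1/3) = 3.927 × 10^-8 cm = 3.93 Å.

3.93 Å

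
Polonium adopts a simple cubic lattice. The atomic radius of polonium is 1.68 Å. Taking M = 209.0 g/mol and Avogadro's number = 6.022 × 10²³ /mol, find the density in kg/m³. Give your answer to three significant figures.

9150 kg/m³

In a simple cubic lattice, atoms touch along the cell edge, so a = 2r, giving a = 3.360 Å = 3.360 × 10^-8 cm.
With Z = 1, ρ = Z·M/(N_A·a³) = 1 × 209.0 / (6.022 × 10²³ × 3.793 × 10^-23) = 9.149 g/cm³ = 9150 kg/m³.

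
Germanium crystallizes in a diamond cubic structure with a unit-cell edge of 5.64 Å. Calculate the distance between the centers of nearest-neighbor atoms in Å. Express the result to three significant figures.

In a diamond cubic structure, nearest neighbors lie along the body diagonal with √3·a = 8r; the nearest-neighbor distance equals 2r = 0.4330·a.
d = 0.4330 × 5.64 = 2.44 Å.

2.44 Å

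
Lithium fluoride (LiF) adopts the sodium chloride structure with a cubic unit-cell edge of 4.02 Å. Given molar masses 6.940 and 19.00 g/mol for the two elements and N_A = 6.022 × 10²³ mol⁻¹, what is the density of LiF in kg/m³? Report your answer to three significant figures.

The sodium chloride structure contains Z = 4 formula units per cell; M(LiF) = 6.940 + 19.00 = 25.94 g/mol.
a³ = (4.020 × 10^-8 cm)³ = 6.496 × 10^-23 cm³.
ρ = 4 × 25.94 / (6.022 × 10²³ × 6.496 × 10^-23) = 2.652 g/cm³ = 2650 kg/m³.

2650 kg/m³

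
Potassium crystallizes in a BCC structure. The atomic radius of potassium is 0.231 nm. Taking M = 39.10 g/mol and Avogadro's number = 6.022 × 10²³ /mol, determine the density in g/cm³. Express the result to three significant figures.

0.855 g/cm³

In a BCC lattice, atoms touch along the body diagonal, so √3·a = 4r, giving a = 0.5335 nm = 5.335 × 10^-8 cm.
With Z = 2, ρ = Z·M/(N_A·a³) = 2 × 39.10 / (6.022 × 10²³ × 1.518 × 10^-22) = 0.8553 g/cm³.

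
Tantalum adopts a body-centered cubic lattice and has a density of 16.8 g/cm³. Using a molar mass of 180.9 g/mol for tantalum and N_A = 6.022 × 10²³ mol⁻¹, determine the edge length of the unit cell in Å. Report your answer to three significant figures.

3.29 Å

With Z = 2 atoms per BCC cell, a³ = Z·M/(N_A·ρ) = 2 × 180.9 / (6.022 × 10²³ × 16.80 g/cm³) = 3.576 × 10^-23 cm³.
a = (3.576 × 10^-23)^(1/3) = 3.295 × 10^-8 cm = 3.29 Å.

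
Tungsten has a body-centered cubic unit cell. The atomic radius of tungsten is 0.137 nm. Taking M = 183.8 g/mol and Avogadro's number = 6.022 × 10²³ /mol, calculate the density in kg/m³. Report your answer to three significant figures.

19300 kg/m³

In a BCC lattice, atoms touch along the body diagonal, so √3·a = 4r, giving a = 0.3164 nm = 3.164 × 10^-8 cm.
With Z = 2, ρ = Z·M/(N_A·a³) = 2 × 183.8 / (6.022 × 10²³ × 3.167 × 10^-23) = 19.27 g/cm³ = 19300 kg/m³.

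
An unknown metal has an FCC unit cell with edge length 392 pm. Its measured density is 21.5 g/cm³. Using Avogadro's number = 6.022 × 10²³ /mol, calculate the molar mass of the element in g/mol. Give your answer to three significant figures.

An FCC cell has Z = 4 atoms; a = 3.920 × 10^-8 cm.
M = ρ·N_A·a³/Z = 21.5 × 6.022 × 10²³ × 6.024 × 10^-23 / 4 = 195 g/mol.

195 g/mol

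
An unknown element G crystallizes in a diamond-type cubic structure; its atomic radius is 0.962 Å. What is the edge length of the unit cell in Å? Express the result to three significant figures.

In a diamond cubic lattice, nearest neighbors lie along the body diagonal with √3·a = 8r.
a = 8r/√3 = 8 × 0.962 / 1.7321 = 4.44 Å.

4.44 Å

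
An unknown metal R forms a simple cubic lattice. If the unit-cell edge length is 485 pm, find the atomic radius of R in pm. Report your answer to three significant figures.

In a simple cubic lattice, atoms touch along the cell edge, so a = 2r.
r = a/2 = 485/2 = 243 pm.

243 pm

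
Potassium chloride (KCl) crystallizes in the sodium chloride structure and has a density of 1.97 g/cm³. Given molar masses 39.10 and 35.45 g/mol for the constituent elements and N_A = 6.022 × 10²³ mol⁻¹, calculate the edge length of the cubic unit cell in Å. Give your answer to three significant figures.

6.31 Å

M(KCl) = 74.55 g/mol; Z = 4 formula units per cell.
a³ = Z·M/(N_A·ρ) = 4 × 74.55 / (6.022 × 10²³ × 1.97) = 2.514 × 10^-22 cm³, so a = 6.311 × 10^-8 cm = 6.31 Å.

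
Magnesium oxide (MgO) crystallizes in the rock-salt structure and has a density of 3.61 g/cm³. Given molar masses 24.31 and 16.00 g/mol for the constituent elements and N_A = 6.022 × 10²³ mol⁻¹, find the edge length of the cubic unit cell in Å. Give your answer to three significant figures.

4.20 Å

M(MgO) = 40.31 g/mol; Z = 4 formula units per cell.
a³ = Z·M/(N_A·ρ) = 4 × 40.31 / (6.022 × 10²³ × 3.61) = 7.417 × 10^-23 cm³, so a = 4.202 × 10^-8 cm = 4.20 Å.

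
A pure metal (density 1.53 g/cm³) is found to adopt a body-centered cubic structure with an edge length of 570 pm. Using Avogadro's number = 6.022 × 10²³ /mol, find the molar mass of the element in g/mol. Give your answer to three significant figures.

A BCC cell has Z = 2 atoms; a = 5.700 × 10^-8 cm.
M = ρ·N_A·a³/Z = 1.53 × 6.022 × 10²³ × 1.852 × 10^-22 / 2 = 85.3 g/mol.

85.3 g/mol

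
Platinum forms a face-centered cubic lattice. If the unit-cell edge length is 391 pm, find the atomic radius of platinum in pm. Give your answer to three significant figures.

138 pm

In an FCC lattice, atoms touch along the face diagonal, so √2·a = 4r.
r = √2·a/4 = 1.4142 × 391 / 4 = 138 pm.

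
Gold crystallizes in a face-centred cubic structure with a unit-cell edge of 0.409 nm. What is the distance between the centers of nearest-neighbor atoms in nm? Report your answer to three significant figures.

In an FCC structure, atoms touch along the face diagonal, so √2·a = 4r; the nearest-neighbor distance equals 2r = 0.7071·a.
d = 0.7071 × 0.409 = 0.289 nm.

0.289 nm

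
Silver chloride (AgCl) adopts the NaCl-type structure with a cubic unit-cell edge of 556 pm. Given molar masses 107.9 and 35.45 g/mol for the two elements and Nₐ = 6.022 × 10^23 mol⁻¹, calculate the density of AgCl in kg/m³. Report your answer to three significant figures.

5540 kg/m³

The NaCl-type structure contains Z = 4 formula units per cell; M(AgCl) = 107.9 + 35.45 = 143.35 g/mol.
a³ = (5.560 × 10^-8 cm)³ = 1.719 × 10^-22 cm³.
ρ = 4 × 143.35 / (6.022 × 10²³ × 1.719 × 10^-22) = 5.540 g/cm³ = 5540 kg/m³.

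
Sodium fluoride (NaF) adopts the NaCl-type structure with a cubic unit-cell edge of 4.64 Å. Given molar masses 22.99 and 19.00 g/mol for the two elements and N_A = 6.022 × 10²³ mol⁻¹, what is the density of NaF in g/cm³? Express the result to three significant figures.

2.79 g/cm³

The NaCl-type structure contains Z = 4 formula units per cell; M(NaF) = 22.99 + 19.00 = 41.99 g/mol.
a³ = (4.640 × 10^-8 cm)³ = 9.990 × 10^-23 cm³.
ρ = 4 × 41.99 / (6.022 × 10²³ × 9.990 × 10^-23) = 2.792 g/cm³.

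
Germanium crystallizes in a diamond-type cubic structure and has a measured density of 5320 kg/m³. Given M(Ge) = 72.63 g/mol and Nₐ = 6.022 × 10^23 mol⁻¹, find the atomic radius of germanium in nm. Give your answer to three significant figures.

For a diamond cubic cell (Z = 8), a³ = Z·M/(N_A·ρ) = 8 × 72.63 / (6.022 × 10²³ × 5.320) = 1.814 × 10^-22 cm³, so a = 5.660 × 10^-8 cm = 0.5660 nm.
Nearest neighbors lie along the body diagonal with √3·a = 8r, so r = 0.2165 × a = 0.123 nm.

0.123 nm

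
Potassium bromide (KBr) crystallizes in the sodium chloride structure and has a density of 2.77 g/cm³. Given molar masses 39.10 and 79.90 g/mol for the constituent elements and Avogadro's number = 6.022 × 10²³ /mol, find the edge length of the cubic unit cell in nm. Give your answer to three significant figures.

M(KBr) = 119.0 g/mol; Z = 4 formula units per cell.
a³ = Z·M/(N_A·ρ) = 4 × 119.0 / (6.022 × 10²³ × 2.77) = 2.854 × 10^-22 cm³, so a = 6.584 × 10^-8 cm = 0.658 nm.

0.658 nm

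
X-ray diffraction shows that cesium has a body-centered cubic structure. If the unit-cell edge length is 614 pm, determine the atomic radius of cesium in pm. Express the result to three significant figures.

266 pm

In a BCC lattice, atoms touch along the body diagonal, so √3·a = 4r.
r = √3·a/4 = 1.7321 × 614 / 4 = 266 pm.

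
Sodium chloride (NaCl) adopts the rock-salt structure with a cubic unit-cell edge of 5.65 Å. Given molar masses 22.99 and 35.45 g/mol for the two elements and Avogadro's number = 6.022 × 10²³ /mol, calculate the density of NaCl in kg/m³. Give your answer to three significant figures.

2150 kg/m³

The rock-salt structure contains Z = 4 formula units per cell; M(NaCl) = 22.99 + 35.45 = 58.44 g/mol.
a³ = (5.650 × 10^-8 cm)³ = 1.804 × 10^-22 cm³.
ρ = 4 × 58.44 / (6.022 × 10²³ × 1.804 × 10^-22) = 2.152 g/cm³ = 2150 kg/m³.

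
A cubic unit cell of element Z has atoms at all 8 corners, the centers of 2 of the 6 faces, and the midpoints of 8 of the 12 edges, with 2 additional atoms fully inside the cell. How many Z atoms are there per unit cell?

Corner atoms are shared by 8 cells (1/8 each), face atoms by 2 (1/2 each), edge atoms by 4 (1/4 each), interior atoms are unshared.
Net atoms = 8 × 1/8 + 2 × 1/2 + 8 × 1/4 + 2 = 1 + 1 + 2 + 2 = 6.

6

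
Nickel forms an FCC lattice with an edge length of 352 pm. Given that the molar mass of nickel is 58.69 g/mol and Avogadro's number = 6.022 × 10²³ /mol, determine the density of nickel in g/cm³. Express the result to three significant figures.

8.94 g/cm³

An FCC unit cell contains Z = 4 atoms.
Cell volume: a³ = (352 pm)³ = (3.520 × 10^-8 cm)³ = 4.361 × 10^-23 cm³.
ρ = Z·M/(N_A·a³) = 4 × 58.69 / (6.022 × 10²³ × 4.361 × 10^-23) = 8.938 g/cm³.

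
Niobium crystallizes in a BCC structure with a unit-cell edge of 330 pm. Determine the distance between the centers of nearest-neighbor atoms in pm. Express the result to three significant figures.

In a BCC structure, atoms touch along the body diagonal, so √3·a = 4r; the nearest-neighbor distance equals 2r = 0.8660·a.
d = 0.8660 × 330 = 286 pm.

286 pm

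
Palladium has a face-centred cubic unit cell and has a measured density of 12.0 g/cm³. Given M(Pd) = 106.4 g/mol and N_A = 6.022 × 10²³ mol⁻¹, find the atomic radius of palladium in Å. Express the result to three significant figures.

1.38 Å

For an FCC cell (Z = 4), a³ = Z·M/(N_A·ρ) = 4 × 106.4 / (6.022 × 10²³ × 12.00) = 5.890 × 10^-23 cm³, so a = 3.891 × 10^-8 cm = 3.891 Å.
Atoms touch along the face diagonal, so √2·a = 4r, so r = 0.3536 × a = 1.38 Å.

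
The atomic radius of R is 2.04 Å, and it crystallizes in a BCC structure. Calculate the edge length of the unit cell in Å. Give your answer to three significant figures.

4.71 Å

In a BCC lattice, atoms touch along the body diagonal, so √3·a = 4r.
a = 4r/√3 = 4 × 2.04 / 1.7321 = 4.71 Å.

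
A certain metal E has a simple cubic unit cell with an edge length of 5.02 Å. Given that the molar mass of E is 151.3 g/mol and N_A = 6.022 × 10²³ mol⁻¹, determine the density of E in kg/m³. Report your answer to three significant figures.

1990 kg/m³

A simple cubic unit cell contains Z = 1 atom.
Cell volume: a³ = (5.02 Å)³ = (5.020 × 10^-8 cm)³ = 1.265 × 10^-22 cm³.
ρ = Z·M/(N_A·a³) = 1 × 151.3 / (6.022 × 10²³ × 1.265 × 10^-22) = 1.986 g/cm³ = 1990 kg/m³.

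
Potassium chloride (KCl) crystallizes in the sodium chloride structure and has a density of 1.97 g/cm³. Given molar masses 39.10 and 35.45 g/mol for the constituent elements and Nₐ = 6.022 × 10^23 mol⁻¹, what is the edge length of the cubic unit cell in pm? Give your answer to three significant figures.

M(KCl) = 74.55 g/mol; Z = 4 formula units per cell.
a³ = Z·M/(N_A·ρ) = 4 × 74.55 / (6.022 × 10²³ × 1.97) = 2.514 × 10^-22 cm³, so a = 6.311 × 10^-8 cm = 631 pm.

631 pm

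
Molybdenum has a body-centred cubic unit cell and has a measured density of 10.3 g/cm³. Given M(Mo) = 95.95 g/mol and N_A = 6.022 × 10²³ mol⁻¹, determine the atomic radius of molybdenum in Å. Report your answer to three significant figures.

1.36 Å

For a BCC cell (Z = 2), a³ = Z·M/(N_A·ρ) = 2 × 95.95 / (6.022 × 10²³ × 10.30) = 3.094 × 10^-23 cm³, so a = 3.139 × 10^-8 cm = 3.139 Å.
Atoms touch along the body diagonal, so √3·a = 4r, so r = 0.4330 × a = 1.36 Å.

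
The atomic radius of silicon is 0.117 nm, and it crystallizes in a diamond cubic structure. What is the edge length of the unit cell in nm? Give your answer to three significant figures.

In a diamond cubic lattice, nearest neighbors lie along the body diagonal with √3·a = 8r.
a = 8r/√3 = 8 × 0.117 / 1.7321 = 0.540 nm.

0.540 nm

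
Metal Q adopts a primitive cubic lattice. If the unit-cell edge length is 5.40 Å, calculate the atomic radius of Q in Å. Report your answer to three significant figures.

In a simple cubic lattice, atoms touch along the cell edge, so a = 2r.
r = a/2 = 5.40/2 = 2.70 Å.

2.70 Å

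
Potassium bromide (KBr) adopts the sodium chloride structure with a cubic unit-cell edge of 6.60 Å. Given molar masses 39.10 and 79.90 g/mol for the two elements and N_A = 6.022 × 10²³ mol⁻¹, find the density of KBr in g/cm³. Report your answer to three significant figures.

The sodium chloride structure contains Z = 4 formula units per cell; M(KBr) = 39.10 + 79.90 = 119.0 g/mol.
a³ = (6.600 × 10^-8 cm)³ = 2.875 × 10^-22 cm³.
ρ = 4 × 119.0 / (6.022 × 10²³ × 2.875 × 10^-22) = 2.749 g/cm³.

2.75 g/cm³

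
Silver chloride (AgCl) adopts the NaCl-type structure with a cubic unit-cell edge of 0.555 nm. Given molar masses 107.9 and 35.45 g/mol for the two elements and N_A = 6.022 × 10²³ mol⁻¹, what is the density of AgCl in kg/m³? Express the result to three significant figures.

5570 kg/m³

The NaCl-type structure contains Z = 4 formula units per cell; M(AgCl) = 107.9 + 35.45 = 143.35 g/mol.
a³ = (5.550 × 10^-8 cm)³ = 1.710 × 10^-22 cm³.
ρ = 4 × 143.35 / (6.022 × 10²³ × 1.710 × 10^-22) = 5.570 g/cm³ = 5570 kg/m³.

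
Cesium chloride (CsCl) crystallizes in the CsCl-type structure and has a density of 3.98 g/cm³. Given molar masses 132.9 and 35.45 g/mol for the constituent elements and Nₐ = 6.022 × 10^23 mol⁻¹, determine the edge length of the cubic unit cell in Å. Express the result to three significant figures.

M(CsCl) = 168.35 g/mol; Z = 1 formula unit per cell.
a³ = Z·M/(N_A·ρ) = 1 × 168.35 / (6.022 × 10²³ × 3.98) = 7.024 × 10^-23 cm³, so a = 4.126 × 10^-8 cm = 4.13 Å.

4.13 Å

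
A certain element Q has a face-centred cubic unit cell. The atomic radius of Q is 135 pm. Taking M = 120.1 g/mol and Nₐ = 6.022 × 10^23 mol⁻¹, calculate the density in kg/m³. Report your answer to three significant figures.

In an FCC lattice, atoms touch along the face diagonal, so √2·a = 4r, giving a = 381.8 pm = 3.818 × 10^-8 cm.
With Z = 4, ρ = Z·M/(N_A·a³) = 4 × 120.1 / (6.022 × 10²³ × 5.567 × 10^-23) = 14.33 g/cm³ = 14300 kg/m³.

14300 kg/m³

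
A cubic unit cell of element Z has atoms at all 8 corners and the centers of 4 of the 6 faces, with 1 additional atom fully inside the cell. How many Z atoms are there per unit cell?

4

Corner atoms are shared by 8 cells (1/8 each), face atoms by 2 (1/2 each), interior atoms are unshared.
Net atoms = 8 × 1/8 + 4 × 1/2 + 1 = 1 + 2 + 1 = 4.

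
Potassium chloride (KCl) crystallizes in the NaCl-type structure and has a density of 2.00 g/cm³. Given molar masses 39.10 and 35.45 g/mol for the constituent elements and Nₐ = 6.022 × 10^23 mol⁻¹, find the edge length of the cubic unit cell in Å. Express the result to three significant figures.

6.28 Å

M(KCl) = 74.55 g/mol; Z = 4 formula units per cell.
a³ = Z·M/(N_A·ρ) = 4 × 74.55 / (6.022 × 10²³ × 2.00) = 2.476 × 10^-22 cm³, so a = 6.279 × 10^-8 cm = 6.28 Å.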